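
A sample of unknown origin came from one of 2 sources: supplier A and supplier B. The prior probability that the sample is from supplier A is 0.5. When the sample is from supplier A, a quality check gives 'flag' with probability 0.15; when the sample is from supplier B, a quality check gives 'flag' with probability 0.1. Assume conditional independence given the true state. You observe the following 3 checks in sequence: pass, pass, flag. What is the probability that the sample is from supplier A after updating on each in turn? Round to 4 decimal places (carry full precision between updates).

0.5723

After 'pass': P(supplier A) = 0.85·0.5000 / (0.85·0.5000 + 0.9·0.5000) ≈ 0.4857
After 'pass': P(supplier A) = 0.85·0.4857 / (0.85·0.4857 + 0.9·0.5143) ≈ 0.4715
After 'flag': P(supplier A) = 0.15·0.4715 / (0.15·0.4715 + 0.1·0.5285) ≈ 0.5723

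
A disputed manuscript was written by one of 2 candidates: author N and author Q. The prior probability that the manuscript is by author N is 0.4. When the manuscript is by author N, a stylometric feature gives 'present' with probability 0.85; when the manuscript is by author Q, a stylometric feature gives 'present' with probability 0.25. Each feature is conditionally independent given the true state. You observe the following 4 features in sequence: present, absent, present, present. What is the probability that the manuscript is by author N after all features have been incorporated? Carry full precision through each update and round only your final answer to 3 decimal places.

0.840

After 'present': P(author N) = 0.85·0.4000 / (0.85·0.4000 + 0.25·0.6000) ≈ 0.6939
After 'absent': P(author N) = 0.15·0.6939 / (0.15·0.6939 + 0.75·0.3061) ≈ 0.3119
After 'present': P(author N) = 0.85·0.3119 / (0.85·0.3119 + 0.25·0.6881) ≈ 0.6065
After 'present': P(author N) = 0.85·0.6065 / (0.85·0.6065 + 0.25·0.3935) ≈ 0.8398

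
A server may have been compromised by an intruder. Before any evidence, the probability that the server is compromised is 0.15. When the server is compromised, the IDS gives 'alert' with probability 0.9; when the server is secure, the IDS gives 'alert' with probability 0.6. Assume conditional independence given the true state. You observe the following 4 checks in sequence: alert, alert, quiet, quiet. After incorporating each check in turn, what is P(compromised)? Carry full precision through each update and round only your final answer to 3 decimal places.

Apply Bayes' rule sequentially, carrying P(compromised) forward.
After 'alert': P(compromised) = 0.9·0.1500 / (0.9·0.1500 + 0.6·0.8500) ≈ 0.2093
After 'alert': P(compromised) = 0.9·0.2093 / (0.9·0.2093 + 0.6·0.7907) ≈ 0.2842
After 'quiet': P(compromised) = 0.1·0.2842 / (0.1·0.2842 + 0.4·0.7158) ≈ 0.0903
After 'quiet': P(compromised) = 0.1·0.0903 / (0.1·0.0903 + 0.4·0.9097) ≈ 0.0242

0.024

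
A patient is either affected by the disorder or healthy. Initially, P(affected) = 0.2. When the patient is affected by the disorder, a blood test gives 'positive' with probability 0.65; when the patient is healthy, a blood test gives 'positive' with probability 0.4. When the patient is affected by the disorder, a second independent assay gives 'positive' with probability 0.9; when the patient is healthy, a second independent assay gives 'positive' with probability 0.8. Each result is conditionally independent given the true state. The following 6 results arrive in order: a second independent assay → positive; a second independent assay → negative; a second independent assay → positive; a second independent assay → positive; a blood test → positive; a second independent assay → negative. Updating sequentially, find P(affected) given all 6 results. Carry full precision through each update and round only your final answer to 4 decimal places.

After a second independent assay='positive': P(affected) = 0.9·0.2000 / (0.9·0.2000 + 0.8·0.8000) ≈ 0.2195
After a second independent assay='negative': P(affected) = 0.1·0.2195 / (0.1·0.2195 + 0.2·0.7805) ≈ 0.1233
After a second independent assay='positive': P(affected) = 0.9·0.1233 / (0.9·0.1233 + 0.8·0.8767) ≈ 0.1366
After a second independent assay='positive': P(affected) = 0.9·0.1366 / (0.9·0.1366 + 0.8·0.8634) ≈ 0.1511
After a blood test='positive': P(affected) = 0.65·0.1511 / (0.65·0.1511 + 0.4·0.8489) ≈ 0.2243
After a second independent assay='negative': P(affected) = 0.1·0.2243 / (0.1·0.2243 + 0.2·0.7757) ≈ 0.1263

0.1263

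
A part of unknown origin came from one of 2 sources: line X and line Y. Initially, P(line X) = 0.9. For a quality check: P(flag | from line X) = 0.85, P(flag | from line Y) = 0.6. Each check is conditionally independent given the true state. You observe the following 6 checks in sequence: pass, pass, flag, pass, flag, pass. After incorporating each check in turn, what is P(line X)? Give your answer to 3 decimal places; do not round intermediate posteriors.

After 'pass': P(line X) = 0.15·0.9000 / (0.15·0.9000 + 0.4·0.1000) ≈ 0.7714
After 'pass': P(line X) = 0.15·0.7714 / (0.15·0.7714 + 0.4·0.2286) ≈ 0.5586
After 'flag': P(line X) = 0.85·0.5586 / (0.85·0.5586 + 0.6·0.4414) ≈ 0.6420
After 'pass': P(line X) = 0.15·0.6420 / (0.15·0.6420 + 0.4·0.3580) ≈ 0.4020
After 'flag': P(line X) = 0.85·0.4020 / (0.85·0.4020 + 0.6·0.5980) ≈ 0.4878
After 'pass': P(line X) = 0.15·0.4878 / (0.15·0.4878 + 0.4·0.5122) ≈ 0.2632

0.263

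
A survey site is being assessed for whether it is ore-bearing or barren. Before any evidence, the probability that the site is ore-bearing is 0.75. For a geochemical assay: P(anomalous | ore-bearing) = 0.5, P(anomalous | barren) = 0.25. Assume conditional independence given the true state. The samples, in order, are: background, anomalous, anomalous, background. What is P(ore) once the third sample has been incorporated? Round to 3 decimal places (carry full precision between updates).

After 'background': P(ore) = 0.5·0.7500 / (0.5·0.7500 + 0.75·0.2500) ≈ 0.6667
After 'anomalous': P(ore) = 0.5·0.6667 / (0.5·0.6667 + 0.25·0.3333) ≈ 0.8000
After 'anomalous': P(ore) = 0.5·0.8000 / (0.5·0.8000 + 0.25·0.2000) ≈ 0.8889

0.889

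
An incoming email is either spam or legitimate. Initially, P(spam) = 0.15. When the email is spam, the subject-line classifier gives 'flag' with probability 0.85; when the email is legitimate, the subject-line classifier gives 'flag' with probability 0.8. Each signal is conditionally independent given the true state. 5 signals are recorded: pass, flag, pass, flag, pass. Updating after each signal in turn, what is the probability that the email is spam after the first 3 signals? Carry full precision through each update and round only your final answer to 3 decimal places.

0.095

Each posterior becomes the prior for the next update.
After 'pass': P(spam) = 0.15·0.1500 / (0.15·0.1500 + 0.2·0.8500) ≈ 0.1169
After 'flag': P(spam) = 0.85·0.1169 / (0.85·0.1169 + 0.8·0.8831) ≈ 0.1233
After 'pass': P(spam) = 0.15·0.1233 / (0.15·0.1233 + 0.2·0.8767) ≈ 0.0954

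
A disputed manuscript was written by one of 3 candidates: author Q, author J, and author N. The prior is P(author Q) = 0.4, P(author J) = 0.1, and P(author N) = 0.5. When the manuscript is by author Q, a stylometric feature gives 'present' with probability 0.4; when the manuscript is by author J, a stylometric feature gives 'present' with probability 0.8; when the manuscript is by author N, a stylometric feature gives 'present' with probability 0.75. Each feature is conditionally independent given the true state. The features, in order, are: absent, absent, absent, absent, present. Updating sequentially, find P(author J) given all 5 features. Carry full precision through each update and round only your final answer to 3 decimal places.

0.006

Apply Bayes' rule sequentially, carrying P(author J) forward.
After 'absent': normaliser = 0.6·0.4000 + 0.2·0.1000 + 0.25·0.5000; P(author Q) ≈ 0.6234, P(author J) ≈ 0.0519, P(author N) ≈ 0.3247
After 'absent': normaliser = 0.6·0.6234 + 0.2·0.0519 + 0.25·0.3247; P(author Q) ≈ 0.8033, P(author J) ≈ 0.0223, P(author N) ≈ 0.1743
After 'absent': normaliser = 0.6·0.8033 + 0.2·0.0223 + 0.25·0.1743; P(author Q) ≈ 0.9094, P(author J) ≈ 0.0084, P(author N) ≈ 0.0822
After 'absent': normaliser = 0.6·0.9094 + 0.2·0.0084 + 0.25·0.0822; P(author Q) ≈ 0.9608, P(author J) ≈ 0.0030, P(author N) ≈ 0.0362
After 'present': normaliser = 0.4·0.9608 + 0.8·0.0030 + 0.75·0.0362; P(author Q) ≈ 0.9287, P(author J) ≈ 0.0057, P(author N) ≈ 0.0656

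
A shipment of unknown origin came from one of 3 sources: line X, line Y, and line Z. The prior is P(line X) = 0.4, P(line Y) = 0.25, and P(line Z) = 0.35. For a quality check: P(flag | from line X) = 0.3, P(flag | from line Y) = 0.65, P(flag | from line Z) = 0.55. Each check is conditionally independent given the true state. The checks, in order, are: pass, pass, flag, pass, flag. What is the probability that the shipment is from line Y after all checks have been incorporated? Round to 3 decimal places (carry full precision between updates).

0.171

After 'pass': normaliser = 0.7·0.4000 + 0.35·0.2500 + 0.45·0.3500; P(line X) ≈ 0.5333, P(line Y) ≈ 0.1667, P(line Z) ≈ 0.3000
After 'pass': normaliser = 0.7·0.5333 + 0.35·0.1667 + 0.45·0.3000; P(line X) ≈ 0.6588, P(line Y) ≈ 0.1029, P(line Z) ≈ 0.2382
After 'flag': normaliser = 0.3·0.6588 + 0.65·0.1029 + 0.55·0.2382; P(line X) ≈ 0.4996, P(line Y) ≈ 0.1691, P(line Z) ≈ 0.3312
After 'pass': normaliser = 0.7·0.4996 + 0.35·0.1691 + 0.45·0.3312; P(line X) ≈ 0.6268, P(line Y) ≈ 0.1061, P(line Z) ≈ 0.2671
After 'flag': normaliser = 0.3·0.6268 + 0.65·0.1061 + 0.55·0.2671; P(line X) ≈ 0.4655, P(line Y) ≈ 0.1707, P(line Z) ≈ 0.3637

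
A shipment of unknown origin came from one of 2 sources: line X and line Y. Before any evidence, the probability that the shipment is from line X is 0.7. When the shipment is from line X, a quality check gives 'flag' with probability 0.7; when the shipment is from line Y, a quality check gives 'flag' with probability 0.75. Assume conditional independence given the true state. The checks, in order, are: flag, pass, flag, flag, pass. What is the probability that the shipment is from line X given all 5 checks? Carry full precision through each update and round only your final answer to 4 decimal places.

0.7320

After 'flag': P(line X) = 0.7·0.7000 / (0.7·0.7000 + 0.75·0.3000) ≈ 0.6853
After 'pass': P(line X) = 0.3·0.6853 / (0.3·0.6853 + 0.25·0.3147) ≈ 0.7232
After 'flag': P(line X) = 0.7·0.7232 / (0.7·0.7232 + 0.75·0.2768) ≈ 0.7092
After 'flag': P(line X) = 0.7·0.7092 / (0.7·0.7092 + 0.75·0.2908) ≈ 0.6948
After 'pass': P(line X) = 0.3·0.6948 / (0.3·0.6948 + 0.25·0.3052) ≈ 0.7320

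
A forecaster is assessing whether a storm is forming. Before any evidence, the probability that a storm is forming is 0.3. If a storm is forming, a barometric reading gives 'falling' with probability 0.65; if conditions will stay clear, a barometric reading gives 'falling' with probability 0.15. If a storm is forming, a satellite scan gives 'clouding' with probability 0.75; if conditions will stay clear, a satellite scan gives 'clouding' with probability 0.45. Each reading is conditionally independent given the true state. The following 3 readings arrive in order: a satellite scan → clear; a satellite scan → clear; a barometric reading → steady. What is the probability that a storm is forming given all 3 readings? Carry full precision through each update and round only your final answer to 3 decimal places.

After a satellite scan='clear': P(storm) = 0.25·0.3000 / (0.25·0.3000 + 0.55·0.7000) ≈ 0.1630
After a satellite scan='clear': P(storm) = 0.25·0.1630 / (0.25·0.1630 + 0.55·0.8370) ≈ 0.0813
After a barometric reading='steady': P(storm) = 0.35·0.0813 / (0.35·0.0813 + 0.85·0.9187) ≈ 0.0352

0.035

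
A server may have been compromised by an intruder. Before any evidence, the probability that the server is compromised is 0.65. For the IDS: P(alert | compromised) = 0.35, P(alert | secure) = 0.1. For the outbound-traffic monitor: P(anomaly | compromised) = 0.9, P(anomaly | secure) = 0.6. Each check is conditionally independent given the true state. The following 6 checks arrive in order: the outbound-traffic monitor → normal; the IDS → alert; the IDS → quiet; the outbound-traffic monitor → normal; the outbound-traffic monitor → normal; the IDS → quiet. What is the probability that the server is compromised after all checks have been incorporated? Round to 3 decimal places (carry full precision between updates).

0.050

After the outbound-traffic monitor='normal': P(compromised) = 0.1·0.6500 / (0.1·0.6500 + 0.4·0.3500) ≈ 0.3171
After the IDS='alert': P(compromised) = 0.35·0.3171 / (0.35·0.3171 + 0.1·0.6829) ≈ 0.6190
After the IDS='quiet': P(compromised) = 0.65·0.6190 / (0.65·0.6190 + 0.9·0.3810) ≈ 0.5399
After the outbound-traffic monitor='normal': P(compromised) = 0.1·0.5399 / (0.1·0.5399 + 0.4·0.4601) ≈ 0.2268
After the outbound-traffic monitor='normal': P(compromised) = 0.1·0.2268 / (0.1·0.2268 + 0.4·0.7732) ≈ 0.0683
After the IDS='quiet': P(compromised) = 0.65·0.0683 / (0.65·0.0683 + 0.9·0.9317) ≈ 0.0503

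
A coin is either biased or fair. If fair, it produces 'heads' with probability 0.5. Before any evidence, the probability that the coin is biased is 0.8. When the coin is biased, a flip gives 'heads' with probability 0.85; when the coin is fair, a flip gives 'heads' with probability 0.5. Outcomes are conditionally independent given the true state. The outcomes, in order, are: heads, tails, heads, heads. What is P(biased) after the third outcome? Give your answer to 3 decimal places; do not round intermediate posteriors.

0.776

After 'heads': P(biased) = 0.85·0.8000 / (0.85·0.8000 + 0.5·0.2000) ≈ 0.8718
After 'tails': P(biased) = 0.15·0.8718 / (0.15·0.8718 + 0.5·0.1282) ≈ 0.6711
After 'heads': P(biased) = 0.85·0.6711 / (0.85·0.6711 + 0.5·0.3289) ≈ 0.7762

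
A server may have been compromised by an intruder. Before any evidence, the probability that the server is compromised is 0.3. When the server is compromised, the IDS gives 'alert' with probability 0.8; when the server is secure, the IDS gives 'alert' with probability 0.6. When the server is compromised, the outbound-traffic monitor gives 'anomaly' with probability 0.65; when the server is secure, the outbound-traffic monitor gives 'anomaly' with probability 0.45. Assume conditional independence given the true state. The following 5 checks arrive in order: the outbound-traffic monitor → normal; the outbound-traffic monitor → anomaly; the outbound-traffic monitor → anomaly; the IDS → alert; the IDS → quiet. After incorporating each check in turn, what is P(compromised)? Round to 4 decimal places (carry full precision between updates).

0.2750

After the outbound-traffic monitor='normal': P(compromised) = 0.35·0.3000 / (0.35·0.3000 + 0.55·0.7000) ≈ 0.2143
After the outbound-traffic monitor='anomaly': P(compromised) = 0.65·0.2143 / (0.65·0.2143 + 0.45·0.7857) ≈ 0.2826
After the outbound-traffic monitor='anomaly': P(compromised) = 0.65·0.2826 / (0.65·0.2826 + 0.45·0.7174) ≈ 0.3627
After the IDS='alert': P(compromised) = 0.8·0.3627 / (0.8·0.3627 + 0.6·0.6373) ≈ 0.4314
After the IDS='quiet': P(compromised) = 0.2·0.4314 / (0.2·0.4314 + 0.4·0.5686) ≈ 0.2750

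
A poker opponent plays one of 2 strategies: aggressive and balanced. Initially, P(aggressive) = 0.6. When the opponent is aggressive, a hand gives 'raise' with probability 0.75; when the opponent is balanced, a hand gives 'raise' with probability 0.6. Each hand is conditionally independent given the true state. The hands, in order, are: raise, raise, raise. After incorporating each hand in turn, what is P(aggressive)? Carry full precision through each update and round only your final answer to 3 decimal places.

0.746

After 'raise': P(aggressive) = 0.75·0.6000 / (0.75·0.6000 + 0.6·0.4000) ≈ 0.6522
After 'raise': P(aggressive) = 0.75·0.6522 / (0.75·0.6522 + 0.6·0.3478) ≈ 0.7009
After 'raise': P(aggressive) = 0.75·0.7009 / (0.75·0.7009 + 0.6·0.2991) ≈ 0.7455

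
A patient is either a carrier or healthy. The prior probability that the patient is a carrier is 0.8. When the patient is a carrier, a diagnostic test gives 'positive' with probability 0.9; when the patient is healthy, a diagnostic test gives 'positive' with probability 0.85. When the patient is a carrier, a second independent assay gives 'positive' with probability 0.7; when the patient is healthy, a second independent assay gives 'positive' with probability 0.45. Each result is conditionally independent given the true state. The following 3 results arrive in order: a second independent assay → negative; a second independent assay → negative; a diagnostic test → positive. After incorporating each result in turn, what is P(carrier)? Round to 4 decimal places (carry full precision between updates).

After a second independent assay='negative': P(carrier) = 0.3·0.8000 / (0.3·0.8000 + 0.55·0.2000) ≈ 0.6857
After a second independent assay='negative': P(carrier) = 0.3·0.6857 / (0.3·0.6857 + 0.55·0.3143) ≈ 0.5434
After a diagnostic test='positive': P(carrier) = 0.9·0.5434 / (0.9·0.5434 + 0.85·0.4566) ≈ 0.5575

0.5575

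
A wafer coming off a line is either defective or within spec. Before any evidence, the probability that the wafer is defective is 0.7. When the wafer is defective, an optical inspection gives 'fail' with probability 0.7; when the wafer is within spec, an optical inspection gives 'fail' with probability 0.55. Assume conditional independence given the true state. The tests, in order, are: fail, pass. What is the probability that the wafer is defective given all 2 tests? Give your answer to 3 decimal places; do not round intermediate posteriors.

Each posterior becomes the prior for the next update.
After 'fail': P(defective) = 0.7·0.7000 / (0.7·0.7000 + 0.55·0.3000) ≈ 0.7481
After 'pass': P(defective) = 0.3·0.7481 / (0.3·0.7481 + 0.45·0.2519) ≈ 0.6644

0.664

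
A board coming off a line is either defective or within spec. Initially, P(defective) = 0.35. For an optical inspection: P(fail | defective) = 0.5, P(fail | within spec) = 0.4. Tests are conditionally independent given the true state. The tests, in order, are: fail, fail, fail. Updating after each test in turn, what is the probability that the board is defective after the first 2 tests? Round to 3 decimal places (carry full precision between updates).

After 'fail': P(defective) = 0.5·0.3500 / (0.5·0.3500 + 0.4·0.6500) ≈ 0.4023
After 'fail': P(defective) = 0.5·0.4023 / (0.5·0.4023 + 0.4·0.5977) ≈ 0.4569

0.457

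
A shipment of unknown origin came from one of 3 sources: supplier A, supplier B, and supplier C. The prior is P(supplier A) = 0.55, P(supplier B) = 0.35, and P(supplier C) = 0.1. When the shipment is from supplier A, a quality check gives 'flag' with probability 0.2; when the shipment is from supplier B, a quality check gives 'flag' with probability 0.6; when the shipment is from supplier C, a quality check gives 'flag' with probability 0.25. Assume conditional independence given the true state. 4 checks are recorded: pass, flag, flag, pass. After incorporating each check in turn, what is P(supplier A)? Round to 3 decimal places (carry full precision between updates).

After 'pass': normaliser = 0.8·0.5500 + 0.4·0.3500 + 0.75·0.1000; P(supplier A) ≈ 0.6718, P(supplier B) ≈ 0.2137, P(supplier C) ≈ 0.1145
After 'flag': normaliser = 0.2·0.6718 + 0.6·0.2137 + 0.25·0.1145; P(supplier A) ≈ 0.4613, P(supplier B) ≈ 0.4404, P(supplier C) ≈ 0.0983
After 'flag': normaliser = 0.2·0.4613 + 0.6·0.4404 + 0.25·0.0983; P(supplier A) ≈ 0.2421, P(supplier B) ≈ 0.6934, P(supplier C) ≈ 0.0645
After 'pass': normaliser = 0.8·0.2421 + 0.4·0.6934 + 0.75·0.0645; P(supplier A) ≈ 0.3729, P(supplier B) ≈ 0.5340, P(supplier C) ≈ 0.0931

0.373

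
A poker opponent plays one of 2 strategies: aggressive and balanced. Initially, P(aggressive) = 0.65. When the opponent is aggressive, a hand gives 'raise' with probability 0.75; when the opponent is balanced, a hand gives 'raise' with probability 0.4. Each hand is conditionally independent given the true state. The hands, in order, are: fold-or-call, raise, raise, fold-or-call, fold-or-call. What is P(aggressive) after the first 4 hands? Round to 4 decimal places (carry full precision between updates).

After 'fold-or-call': P(aggressive) = 0.25·0.6500 / (0.25·0.6500 + 0.6·0.3500) ≈ 0.4362
After 'raise': P(aggressive) = 0.75·0.4362 / (0.75·0.4362 + 0.4·0.5638) ≈ 0.5920
After 'raise': P(aggressive) = 0.75·0.5920 / (0.75·0.5920 + 0.4·0.4080) ≈ 0.7312
After 'fold-or-call': P(aggressive) = 0.25·0.7312 / (0.25·0.7312 + 0.6·0.2688) ≈ 0.5313

0.5313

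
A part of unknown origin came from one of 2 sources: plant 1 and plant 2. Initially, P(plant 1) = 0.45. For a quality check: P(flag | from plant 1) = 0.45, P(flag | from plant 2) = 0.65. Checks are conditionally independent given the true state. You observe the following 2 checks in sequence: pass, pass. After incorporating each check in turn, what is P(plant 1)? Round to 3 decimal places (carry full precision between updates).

After 'pass': P(plant 1) = 0.55·0.4500 / (0.55·0.4500 + 0.35·0.5500) ≈ 0.5625
After 'pass': P(plant 1) = 0.55·0.5625 / (0.55·0.5625 + 0.35·0.4375) ≈ 0.6689

0.669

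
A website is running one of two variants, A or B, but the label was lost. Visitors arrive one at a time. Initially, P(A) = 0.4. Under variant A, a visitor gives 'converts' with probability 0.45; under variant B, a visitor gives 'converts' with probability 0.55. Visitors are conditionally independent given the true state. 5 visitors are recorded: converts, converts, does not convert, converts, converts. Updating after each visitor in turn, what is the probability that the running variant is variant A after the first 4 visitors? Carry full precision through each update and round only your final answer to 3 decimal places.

Each posterior becomes the prior for the next update.
After 'converts': P(A) = 0.45·0.4000 / (0.45·0.4000 + 0.55·0.6000) ≈ 0.3529
After 'converts': P(A) = 0.45·0.3529 / (0.45·0.3529 + 0.55·0.6471) ≈ 0.3086
After 'does not convert': P(A) = 0.55·0.3086 / (0.55·0.3086 + 0.45·0.6914) ≈ 0.3529
After 'converts': P(A) = 0.45·0.3529 / (0.45·0.3529 + 0.55·0.6471) ≈ 0.3086

0.309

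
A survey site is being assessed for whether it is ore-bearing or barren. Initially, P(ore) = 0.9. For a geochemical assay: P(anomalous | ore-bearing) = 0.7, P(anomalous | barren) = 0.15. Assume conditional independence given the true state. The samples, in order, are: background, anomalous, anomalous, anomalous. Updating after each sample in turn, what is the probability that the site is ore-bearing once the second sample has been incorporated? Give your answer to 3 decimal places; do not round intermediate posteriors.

Each posterior becomes the prior for the next update.
After 'background': P(ore) = 0.3·0.9000 / (0.3·0.9000 + 0.85·0.1000) ≈ 0.7606
After 'anomalous': P(ore) = 0.7·0.7606 / (0.7·0.7606 + 0.15·0.2394) ≈ 0.9368

0.937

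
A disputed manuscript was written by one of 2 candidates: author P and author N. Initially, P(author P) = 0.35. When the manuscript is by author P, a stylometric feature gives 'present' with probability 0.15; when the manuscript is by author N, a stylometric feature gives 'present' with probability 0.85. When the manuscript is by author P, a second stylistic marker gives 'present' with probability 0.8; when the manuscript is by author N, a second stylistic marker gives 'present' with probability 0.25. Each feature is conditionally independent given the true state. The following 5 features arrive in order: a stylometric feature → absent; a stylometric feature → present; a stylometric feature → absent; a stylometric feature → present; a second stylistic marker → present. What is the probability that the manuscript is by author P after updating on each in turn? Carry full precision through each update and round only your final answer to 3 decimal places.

0.633

After a stylometric feature='absent': P(author P) = 0.85·0.3500 / (0.85·0.3500 + 0.15·0.6500) ≈ 0.7532
After a stylometric feature='present': P(author P) = 0.15·0.7532 / (0.15·0.7532 + 0.85·0.2468) ≈ 0.3500
After a stylometric feature='absent': P(author P) = 0.85·0.3500 / (0.85·0.3500 + 0.15·0.6500) ≈ 0.7532
After a stylometric feature='present': P(author P) = 0.15·0.7532 / (0.15·0.7532 + 0.85·0.2468) ≈ 0.3500
After a second stylistic marker='present': P(author P) = 0.8·0.3500 / (0.8·0.3500 + 0.25·0.6500) ≈ 0.6328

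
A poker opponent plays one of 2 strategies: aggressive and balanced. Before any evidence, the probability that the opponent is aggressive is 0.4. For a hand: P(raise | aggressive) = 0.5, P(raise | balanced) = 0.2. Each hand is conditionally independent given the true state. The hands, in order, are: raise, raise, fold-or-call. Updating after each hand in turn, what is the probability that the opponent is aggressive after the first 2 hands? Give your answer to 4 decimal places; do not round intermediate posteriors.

After 'raise': P(aggressive) = 0.5·0.4000 / (0.5·0.4000 + 0.2·0.6000) ≈ 0.6250
After 'raise': P(aggressive) = 0.5·0.6250 / (0.5·0.6250 + 0.2·0.3750) ≈ 0.8065

0.8065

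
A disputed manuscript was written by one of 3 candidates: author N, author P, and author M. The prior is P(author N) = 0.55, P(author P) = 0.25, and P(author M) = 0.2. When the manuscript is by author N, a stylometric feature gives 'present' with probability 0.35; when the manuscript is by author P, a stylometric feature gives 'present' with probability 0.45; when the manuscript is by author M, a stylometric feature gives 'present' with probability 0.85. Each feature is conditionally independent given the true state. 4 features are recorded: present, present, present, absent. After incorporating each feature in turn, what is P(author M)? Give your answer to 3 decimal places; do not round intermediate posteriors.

After 'present': normaliser = 0.35·0.5500 + 0.45·0.2500 + 0.85·0.2000; P(author N) ≈ 0.4053, P(author P) ≈ 0.2368, P(author M) ≈ 0.3579
After 'present': normaliser = 0.35·0.4053 + 0.45·0.2368 + 0.85·0.3579; P(author N) ≈ 0.2567, P(author P) ≈ 0.1929, P(author M) ≈ 0.5505
After 'present': normaliser = 0.35·0.2567 + 0.45·0.1929 + 0.85·0.5505; P(author N) ≈ 0.1394, P(author P) ≈ 0.1347, P(author M) ≈ 0.7260
After 'absent': normaliser = 0.65·0.1394 + 0.55·0.1347 + 0.15·0.7260; P(author N) ≈ 0.3312, P(author P) ≈ 0.2707, P(author M) ≈ 0.3981

0.398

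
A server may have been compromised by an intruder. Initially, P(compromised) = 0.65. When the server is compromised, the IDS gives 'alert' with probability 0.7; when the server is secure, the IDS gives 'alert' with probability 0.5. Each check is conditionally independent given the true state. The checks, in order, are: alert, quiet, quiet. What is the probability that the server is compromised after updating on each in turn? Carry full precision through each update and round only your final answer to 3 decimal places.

Each posterior becomes the prior for the next update.
After 'alert': P(compromised) = 0.7·0.6500 / (0.7·0.6500 + 0.5·0.3500) ≈ 0.7222
After 'quiet': P(compromised) = 0.3·0.7222 / (0.3·0.7222 + 0.5·0.2778) ≈ 0.6094
After 'quiet': P(compromised) = 0.3·0.6094 / (0.3·0.6094 + 0.5·0.3906) ≈ 0.4835

0.483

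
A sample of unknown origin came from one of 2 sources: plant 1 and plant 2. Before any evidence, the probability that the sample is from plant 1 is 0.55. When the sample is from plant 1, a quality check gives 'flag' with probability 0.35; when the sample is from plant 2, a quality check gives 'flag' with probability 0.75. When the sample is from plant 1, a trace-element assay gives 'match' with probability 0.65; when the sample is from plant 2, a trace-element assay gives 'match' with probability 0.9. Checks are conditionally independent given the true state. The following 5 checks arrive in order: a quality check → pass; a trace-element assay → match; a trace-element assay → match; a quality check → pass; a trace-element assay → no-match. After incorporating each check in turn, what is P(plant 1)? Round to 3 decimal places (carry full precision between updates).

0.938

Each posterior becomes the prior for the next update.
After a quality check='pass': P(plant 1) = 0.65·0.5500 / (0.65·0.5500 + 0.25·0.4500) ≈ 0.7606
After a trace-element assay='match': P(plant 1) = 0.65·0.7606 / (0.65·0.7606 + 0.9·0.2394) ≈ 0.6965
After a trace-element assay='match': P(plant 1) = 0.65·0.6965 / (0.65·0.6965 + 0.9·0.3035) ≈ 0.6237
After a quality check='pass': P(plant 1) = 0.65·0.6237 / (0.65·0.6237 + 0.25·0.3763) ≈ 0.8117
After a trace-element assay='no-match': P(plant 1) = 0.35·0.8117 / (0.35·0.8117 + 0.1·0.1883) ≈ 0.9378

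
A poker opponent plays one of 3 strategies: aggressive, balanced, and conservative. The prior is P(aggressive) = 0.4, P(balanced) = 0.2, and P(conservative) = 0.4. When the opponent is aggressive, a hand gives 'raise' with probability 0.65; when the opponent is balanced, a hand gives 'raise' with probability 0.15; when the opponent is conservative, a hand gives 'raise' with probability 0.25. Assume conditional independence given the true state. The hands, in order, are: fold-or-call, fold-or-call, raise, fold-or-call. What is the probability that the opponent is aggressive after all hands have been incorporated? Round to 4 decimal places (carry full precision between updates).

After 'fold-or-call': normaliser = 0.35·0.4000 + 0.85·0.2000 + 0.75·0.4000; P(aggressive) ≈ 0.2295, P(balanced) ≈ 0.2787, P(conservative) ≈ 0.4918
After 'fold-or-call': normaliser = 0.35·0.2295 + 0.85·0.2787 + 0.75·0.4918; P(aggressive) ≈ 0.1171, P(balanced) ≈ 0.3453, P(conservative) ≈ 0.5376
After 'raise': normaliser = 0.65·0.1171 + 0.15·0.3453 + 0.25·0.5376; P(aggressive) ≈ 0.2901, P(balanced) ≈ 0.1974, P(conservative) ≈ 0.5124
After 'fold-or-call': normaliser = 0.35·0.2901 + 0.85·0.1974 + 0.75·0.5124; P(aggressive) ≈ 0.1553, P(balanced) ≈ 0.2567, P(conservative) ≈ 0.5879

0.1553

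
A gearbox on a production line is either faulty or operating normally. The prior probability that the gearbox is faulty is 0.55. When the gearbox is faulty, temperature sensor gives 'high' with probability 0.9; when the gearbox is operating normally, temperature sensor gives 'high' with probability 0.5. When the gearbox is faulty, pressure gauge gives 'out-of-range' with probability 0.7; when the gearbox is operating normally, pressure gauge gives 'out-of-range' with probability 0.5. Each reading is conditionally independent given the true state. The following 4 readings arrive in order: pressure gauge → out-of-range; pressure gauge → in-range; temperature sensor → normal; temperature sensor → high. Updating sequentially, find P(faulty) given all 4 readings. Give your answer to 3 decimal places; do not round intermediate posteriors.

0.270

Apply Bayes' rule sequentially, carrying P(faulty) forward.
After pressure gauge='out-of-range': P(faulty) = 0.7·0.5500 / (0.7·0.5500 + 0.5·0.4500) ≈ 0.6311
After pressure gauge='in-range': P(faulty) = 0.3·0.6311 / (0.3·0.6311 + 0.5·0.3689) ≈ 0.5066
After temperature sensor='normal': P(faulty) = 0.1·0.5066 / (0.1·0.5066 + 0.5·0.4934) ≈ 0.1704
After temperature sensor='high': P(faulty) = 0.9·0.1704 / (0.9·0.1704 + 0.5·0.8296) ≈ 0.2699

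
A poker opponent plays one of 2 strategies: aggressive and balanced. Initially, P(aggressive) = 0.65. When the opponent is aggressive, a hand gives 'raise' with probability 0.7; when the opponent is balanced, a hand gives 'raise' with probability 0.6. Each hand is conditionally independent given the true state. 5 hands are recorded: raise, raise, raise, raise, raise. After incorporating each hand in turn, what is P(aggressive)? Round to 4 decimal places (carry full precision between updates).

After 'raise': P(aggressive) = 0.7·0.6500 / (0.7·0.6500 + 0.6·0.3500) ≈ 0.6842
After 'raise': P(aggressive) = 0.7·0.6842 / (0.7·0.6842 + 0.6·0.3158) ≈ 0.7165
After 'raise': P(aggressive) = 0.7·0.7165 / (0.7·0.7165 + 0.6·0.2835) ≈ 0.7468
After 'raise': P(aggressive) = 0.7·0.7468 / (0.7·0.7468 + 0.6·0.2532) ≈ 0.7748
After 'raise': P(aggressive) = 0.7·0.7748 / (0.7·0.7748 + 0.6·0.2252) ≈ 0.8006

0.8006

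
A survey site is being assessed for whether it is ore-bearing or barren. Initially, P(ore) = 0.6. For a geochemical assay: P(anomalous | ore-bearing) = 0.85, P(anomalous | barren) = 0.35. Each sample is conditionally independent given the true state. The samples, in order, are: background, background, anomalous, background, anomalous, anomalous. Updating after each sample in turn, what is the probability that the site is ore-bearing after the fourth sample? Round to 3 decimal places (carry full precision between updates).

0.043

Apply Bayes' rule sequentially, carrying P(ore) forward.
After 'background': P(ore) = 0.15·0.6000 / (0.15·0.6000 + 0.65·0.4000) ≈ 0.2571
After 'background': P(ore) = 0.15·0.2571 / (0.15·0.2571 + 0.65·0.7429) ≈ 0.0740
After 'anomalous': P(ore) = 0.85·0.0740 / (0.85·0.0740 + 0.35·0.9260) ≈ 0.1625
After 'background': P(ore) = 0.15·0.1625 / (0.15·0.1625 + 0.65·0.8375) ≈ 0.0429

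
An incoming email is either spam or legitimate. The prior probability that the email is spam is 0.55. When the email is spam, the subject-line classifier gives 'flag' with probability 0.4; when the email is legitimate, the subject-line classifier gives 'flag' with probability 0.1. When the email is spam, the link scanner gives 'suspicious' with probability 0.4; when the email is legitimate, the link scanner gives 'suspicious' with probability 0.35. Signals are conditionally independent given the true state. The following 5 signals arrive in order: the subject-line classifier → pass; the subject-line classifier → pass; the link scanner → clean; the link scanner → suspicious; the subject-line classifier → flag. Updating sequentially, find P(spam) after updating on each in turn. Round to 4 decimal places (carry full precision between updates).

0.6963

After the subject-line classifier='pass': P(spam) = 0.6·0.5500 / (0.6·0.5500 + 0.9·0.4500) ≈ 0.4490
After the subject-line classifier='pass': P(spam) = 0.6·0.4490 / (0.6·0.4490 + 0.9·0.5510) ≈ 0.3520
After the link scanner='clean': P(spam) = 0.6·0.3520 / (0.6·0.3520 + 0.65·0.6480) ≈ 0.3340
After the link scanner='suspicious': P(spam) = 0.4·0.3340 / (0.4·0.3340 + 0.35·0.6660) ≈ 0.3643
After the subject-line classifier='flag': P(spam) = 0.4·0.3643 / (0.4·0.3643 + 0.1·0.6357) ≈ 0.6963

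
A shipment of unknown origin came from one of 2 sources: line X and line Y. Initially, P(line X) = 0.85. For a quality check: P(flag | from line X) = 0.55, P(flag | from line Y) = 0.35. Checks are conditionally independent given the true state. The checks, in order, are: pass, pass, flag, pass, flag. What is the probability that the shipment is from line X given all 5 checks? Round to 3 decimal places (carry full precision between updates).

After 'pass': P(line X) = 0.45·0.8500 / (0.45·0.8500 + 0.65·0.1500) ≈ 0.7969
After 'pass': P(line X) = 0.45·0.7969 / (0.45·0.7969 + 0.65·0.2031) ≈ 0.7309
After 'flag': P(line X) = 0.55·0.7309 / (0.55·0.7309 + 0.35·0.2691) ≈ 0.8102
After 'pass': P(line X) = 0.45·0.8102 / (0.45·0.8102 + 0.65·0.1898) ≈ 0.7471
After 'flag': P(line X) = 0.55·0.7471 / (0.55·0.7471 + 0.35·0.2529) ≈ 0.8228

0.823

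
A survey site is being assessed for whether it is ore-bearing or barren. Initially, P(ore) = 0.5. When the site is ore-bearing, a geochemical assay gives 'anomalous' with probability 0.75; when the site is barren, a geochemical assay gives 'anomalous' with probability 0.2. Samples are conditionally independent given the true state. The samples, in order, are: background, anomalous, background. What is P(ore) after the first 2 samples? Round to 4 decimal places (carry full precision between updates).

0.5396

After 'background': P(ore) = 0.25·0.5000 / (0.25·0.5000 + 0.8·0.5000) ≈ 0.2381
After 'anomalous': P(ore) = 0.75·0.2381 / (0.75·0.2381 + 0.2·0.7619) ≈ 0.5396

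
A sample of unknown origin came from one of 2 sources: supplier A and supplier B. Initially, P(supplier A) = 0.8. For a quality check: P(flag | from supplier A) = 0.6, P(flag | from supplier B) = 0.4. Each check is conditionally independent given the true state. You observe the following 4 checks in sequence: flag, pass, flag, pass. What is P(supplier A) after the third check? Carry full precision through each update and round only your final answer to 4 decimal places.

Apply Bayes' rule sequentially, carrying P(supplier A) forward.
After 'flag': P(supplier A) = 0.6·0.8000 / (0.6·0.8000 + 0.4·0.2000) ≈ 0.8571
After 'pass': P(supplier A) = 0.4·0.8571 / (0.4·0.8571 + 0.6·0.1429) ≈ 0.8000
After 'flag': P(supplier A) = 0.6·0.8000 / (0.6·0.8000 + 0.4·0.2000) ≈ 0.8571

0.8571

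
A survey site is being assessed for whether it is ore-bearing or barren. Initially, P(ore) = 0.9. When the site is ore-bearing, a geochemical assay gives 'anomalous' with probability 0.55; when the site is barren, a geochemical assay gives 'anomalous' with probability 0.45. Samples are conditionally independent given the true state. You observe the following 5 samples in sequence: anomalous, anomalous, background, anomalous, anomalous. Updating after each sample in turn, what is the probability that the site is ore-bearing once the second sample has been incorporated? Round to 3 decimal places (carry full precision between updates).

After 'anomalous': P(ore) = 0.55·0.9000 / (0.55·0.9000 + 0.45·0.1000) ≈ 0.9167
After 'anomalous': P(ore) = 0.55·0.9167 / (0.55·0.9167 + 0.45·0.0833) ≈ 0.9308

0.931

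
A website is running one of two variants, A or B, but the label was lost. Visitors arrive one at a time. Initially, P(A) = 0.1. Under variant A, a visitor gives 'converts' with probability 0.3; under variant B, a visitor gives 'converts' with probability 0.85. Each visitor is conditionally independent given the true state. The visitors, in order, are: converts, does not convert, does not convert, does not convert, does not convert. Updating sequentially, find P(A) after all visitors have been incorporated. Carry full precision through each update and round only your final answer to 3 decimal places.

0.949

Apply Bayes' rule sequentially, carrying P(A) forward.
After 'converts': P(A) = 0.3·0.1000 / (0.3·0.1000 + 0.85·0.9000) ≈ 0.0377
After 'does not convert': P(A) = 0.7·0.0377 / (0.7·0.0377 + 0.15·0.9623) ≈ 0.1547
After 'does not convert': P(A) = 0.7·0.1547 / (0.7·0.1547 + 0.15·0.8453) ≈ 0.4606
After 'does not convert': P(A) = 0.7·0.4606 / (0.7·0.4606 + 0.15·0.5394) ≈ 0.7994
After 'does not convert': P(A) = 0.7·0.7994 / (0.7·0.7994 + 0.15·0.2006) ≈ 0.9490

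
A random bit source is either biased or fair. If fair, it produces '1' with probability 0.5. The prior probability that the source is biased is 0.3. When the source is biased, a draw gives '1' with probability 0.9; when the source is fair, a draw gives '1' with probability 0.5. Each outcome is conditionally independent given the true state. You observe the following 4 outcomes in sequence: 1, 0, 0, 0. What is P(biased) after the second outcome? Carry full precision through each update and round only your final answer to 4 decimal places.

0.1337

After '1': P(biased) = 0.9·0.3000 / (0.9·0.3000 + 0.5·0.7000) ≈ 0.4355
After '0': P(biased) = 0.1·0.4355 / (0.1·0.4355 + 0.5·0.5645) ≈ 0.1337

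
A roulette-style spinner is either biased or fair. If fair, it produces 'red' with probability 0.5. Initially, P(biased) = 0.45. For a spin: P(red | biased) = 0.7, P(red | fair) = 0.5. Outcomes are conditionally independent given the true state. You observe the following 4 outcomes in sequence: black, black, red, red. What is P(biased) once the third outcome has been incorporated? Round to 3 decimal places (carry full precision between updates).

After 'black': P(biased) = 0.3·0.4500 / (0.3·0.4500 + 0.5·0.5500) ≈ 0.3293
After 'black': P(biased) = 0.3·0.3293 / (0.3·0.3293 + 0.5·0.6707) ≈ 0.2275
After 'red': P(biased) = 0.7·0.2275 / (0.7·0.2275 + 0.5·0.7725) ≈ 0.2920

0.292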